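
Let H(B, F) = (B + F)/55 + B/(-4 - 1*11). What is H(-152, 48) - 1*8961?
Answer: -295441/33 ≈ -8952.8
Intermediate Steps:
H(B, F) = -8*B/165 + F/55 (H(B, F) = (B + F)*(1/55) + B/(-4 - 11) = (B/55 + F/55) + B/(-15) = (B/55 + F/55) + B*(-1/15) = (B/55 + F/55) - B/15 = -8*B/165 + F/55)
H(-152, 48) - 1*8961 = (-8/165*(-152) + (1/55)*48) - 1*8961 = (1216/165 + 48/55) - 8961 = 272/33 - 8961 = -295441/33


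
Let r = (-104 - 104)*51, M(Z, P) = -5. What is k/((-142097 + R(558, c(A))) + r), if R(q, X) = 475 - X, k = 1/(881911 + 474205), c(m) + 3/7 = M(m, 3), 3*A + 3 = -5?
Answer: -7/1445039238352 ≈ -4.8442e-12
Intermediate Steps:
A = -8/3 (A = -1 + (1/3)*(-5) = -1 - 5/3 = -8/3 ≈ -2.6667)
c(m) = -38/7 (c(m) = -3/7 - 5 = -38/7)
k = 1/1356116 ≈ 7.3740e-7
r = -10608 (r = -208*51 = -10608)
k/((-142097 + R(558, c(A))) + r) = 1/(1356116*((-142097 + (475 - 1*(-38/7))) - 10608)) = 1/(1356116*((-142097 + (475 + 38/7)) - 10608)) = 1/(1356116*((-142097 + 3363/7) - 10608)) = 1/(1356116*(-991316/7 - 10608)) = 1/(1356116*(-1065572/7)) = (1/1356116)*(-7/1065572) = -7/1445039238352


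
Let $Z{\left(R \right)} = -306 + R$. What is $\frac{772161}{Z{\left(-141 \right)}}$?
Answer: $- \frac{257387}{149} \approx -1727.4$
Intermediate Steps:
$\frac{772161}{Z{\left(-141 \right)}} = \frac{772161}{-306 - 141} = \frac{772161}{-447} = 772161 \left(- \frac{1}{447}\right) = - \frac{257387}{149}$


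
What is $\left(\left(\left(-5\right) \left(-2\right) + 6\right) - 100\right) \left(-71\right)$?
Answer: $5964$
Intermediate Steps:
$\left(\left(\left(-5\right) \left(-2\right) + 6\right) - 100\right) \left(-71\right) = \left(\left(10 + 6\right) - 100\right) \left(-71\right) = \left(16 - 100\right) \left(-71\right) = \left(-84\right) \left(-71\right) = 5964$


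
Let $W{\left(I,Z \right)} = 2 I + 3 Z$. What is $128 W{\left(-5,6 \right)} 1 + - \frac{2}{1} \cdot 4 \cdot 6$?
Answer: $976$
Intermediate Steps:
$128 W{\left(-5,6 \right)} 1 + - \frac{2}{1} \cdot 4 \cdot 6 = 128 \left(2 \left(-5\right) + 3 \cdot 6\right) 1 + - \frac{2}{1} \cdot 4 \cdot 6 = 128 \left(-10 + 18\right) 1 + \left(-2\right) 1 \cdot 4 \cdot 6 = 128 \cdot 8 \cdot 1 + \left(-2\right) 4 \cdot 6 = 128 \cdot 8 - 48 = 1024 - 48 = 976$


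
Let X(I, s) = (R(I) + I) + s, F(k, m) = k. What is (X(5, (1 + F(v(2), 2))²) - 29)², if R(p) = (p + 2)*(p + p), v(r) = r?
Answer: 3025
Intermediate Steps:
R(p) = 2*p*(2 + p) (R(p) = (2 + p)*(2*p) = 2*p*(2 + p))
X(I, s) = I + s + 2*I*(2 + I) (X(I, s) = (2*I*(2 + I) + I) + s = (I + 2*I*(2 + I)) + s = I + s + 2*I*(2 + I))
(X(5, (1 + F(v(2), 2))²) - 29)² = ((5 + (1 + 2)² + 2*5*(2 + 5)) - 29)² = ((5 + 3² + 2*5*7) - 29)² = ((5 + 9 + 70) - 29)² = (84 - 29)² = 55² = 3025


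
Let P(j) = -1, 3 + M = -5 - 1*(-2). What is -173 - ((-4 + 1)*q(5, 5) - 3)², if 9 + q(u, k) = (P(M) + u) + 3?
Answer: -182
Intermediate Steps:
M = -6 (M = -3 + (-5 - 1*(-2)) = -3 + (-5 + 2) = -3 - 3 = -6)
q(u, k) = -7 + u (q(u, k) = -9 + ((-1 + u) + 3) = -9 + (2 + u) = -7 + u)
-173 - ((-4 + 1)*q(5, 5) - 3)² = -173 - ((-4 + 1)*(-7 + 5) - 3)² = -173 - (-3*(-2) - 3)² = -173 - (6 - 3)² = -173 - 1*3² = -173 - 1*9 = -173 - 9 = -182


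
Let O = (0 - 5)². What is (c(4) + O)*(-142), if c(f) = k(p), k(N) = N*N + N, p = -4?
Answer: -5254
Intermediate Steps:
k(N) = N + N² (k(N) = N² + N = N + N²)
c(f) = 12 (c(f) = -4*(1 - 4) = -4*(-3) = 12)
O = 25 (O = (-5)² = 25)
(c(4) + O)*(-142) = (12 + 25)*(-142) = 37*(-142) = -5254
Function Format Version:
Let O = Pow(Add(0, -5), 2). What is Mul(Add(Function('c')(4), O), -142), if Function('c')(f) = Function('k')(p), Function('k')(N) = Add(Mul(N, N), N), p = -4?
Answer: -5254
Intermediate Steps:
Function('k')(N) = Add(N, Pow(N, 2)) (Function('k')(N) = Add(Pow(N, 2), N) = Add(N, Pow(N, 2)))
Function('c')(f) = 12 (Function('c')(f) = Mul(-4, Add(1, -4)) = Mul(-4, -3) = 12)
O = 25 (O = Pow(-5, 2) = 25)
Mul(Add(Function('c')(4), O), -142) = Mul(Add(12, 25), -142) = Mul(37, -142) = -5254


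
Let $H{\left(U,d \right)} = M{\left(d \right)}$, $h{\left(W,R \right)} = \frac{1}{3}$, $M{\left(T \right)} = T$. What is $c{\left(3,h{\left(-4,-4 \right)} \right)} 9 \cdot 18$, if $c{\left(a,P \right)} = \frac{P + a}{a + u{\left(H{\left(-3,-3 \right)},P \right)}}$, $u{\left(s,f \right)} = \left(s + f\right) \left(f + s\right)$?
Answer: $\frac{4860}{91} \approx 53.407$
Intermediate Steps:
$h{\left(W,R \right)} = \frac{1}{3}$
$H{\left(U,d \right)} = d$
$u{\left(s,f \right)} = \left(f + s\right)^{2}$ ($u{\left(s,f \right)} = \left(f + s\right) \left(f + s\right) = \left(f + s\right)^{2}$)
$c{\left(a,P \right)} = \frac{P + a}{a + \left(-3 + P\right)^{2}}$ ($c{\left(a,P \right)} = \frac{P + a}{a + \left(P - 3\right)^{2}} = \frac{P + a}{a + \left(-3 + P\right)^{2}}$)
$c{\left(3,h{\left(-4,-4 \right)} \right)} 9 \cdot 18 = \frac{\frac{1}{3} + 3}{3 + \left(-3 + \frac{1}{3}\right)^{2}} \cdot 9 \cdot 18 = \frac{1}{3 + \left(- \frac{8}{3}\right)^{2}} \cdot \frac{10}{3} \cdot 9 \cdot 18 = \frac{1}{3 + \frac{64}{9}} \cdot \frac{10}{3} \cdot 9 \cdot 18 = \frac{1}{\frac{91}{9}} \cdot \frac{10}{3} \cdot 9 \cdot 18 = \frac{9}{91} \cdot \frac{10}{3} \cdot 9 \cdot 18 = \frac{30}{91} \cdot 9 \cdot 18 = \frac{270}{91} \cdot 18 = \frac{4860}{91}$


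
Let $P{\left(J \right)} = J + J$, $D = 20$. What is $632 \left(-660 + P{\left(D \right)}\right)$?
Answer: $-391840$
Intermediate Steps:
$P{\left(J \right)} = 2 J$
$632 \left(-660 + P{\left(D \right)}\right) = 632 \left(-660 + 2 \cdot 20\right) = 632 \left(-660 + 40\right) = 632 \left(-620\right) = -391840$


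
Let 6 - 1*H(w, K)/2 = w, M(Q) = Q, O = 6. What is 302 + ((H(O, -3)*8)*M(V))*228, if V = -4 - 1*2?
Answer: 302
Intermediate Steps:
V = -6 (V = -4 - 2 = -6)
H(w, K) = 12 - 2*w
302 + ((H(O, -3)*8)*M(V))*228 = 302 + (((12 - 2*6)*8)*(-6))*228 = 302 + (((12 - 12)*8)*(-6))*228 = 302 + ((0*8)*(-6))*228 = 302 + (0*(-6))*228 = 302 + 0*228 = 302 + 0 = 302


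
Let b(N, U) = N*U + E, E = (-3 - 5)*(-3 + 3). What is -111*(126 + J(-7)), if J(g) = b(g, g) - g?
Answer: -20202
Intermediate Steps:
E = 0 (E = -8*0 = 0)
b(N, U) = N*U (b(N, U) = N*U + 0 = N*U)
J(g) = g**2 - g (J(g) = g*g - g = g**2 - g)
-111*(126 + J(-7)) = -111*(126 - 7*(-1 - 7)) = -111*(126 - 7*(-8)) = -111*(126 + 56) = -111*182 = -20202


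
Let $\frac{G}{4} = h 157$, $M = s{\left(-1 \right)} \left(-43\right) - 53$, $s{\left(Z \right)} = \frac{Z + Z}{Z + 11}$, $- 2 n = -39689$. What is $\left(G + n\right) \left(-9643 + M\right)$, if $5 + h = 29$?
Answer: $- \frac{3382501021}{10} \approx -3.3825 \cdot 10^{8}$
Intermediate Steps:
$n = \frac{39689}{2}$ ($n = \left(- \frac{1}{2}\right) \left(-39689\right) = \frac{39689}{2} \approx 19845.0$)
$h = 24$ ($h = -5 + 29 = 24$)
$s{\left(Z \right)} = \frac{2 Z}{11 + Z}$
$M = - \frac{222}{5}$ ($M = 2 \left(-1\right) \frac{1}{11 - 1} \left(-43\right) - 53 = 2 \left(-1\right) \frac{1}{10} \left(-43\right) - 53 = \left(- \frac{1}{5}\right) \left(-43\right) - 53 = \frac{43}{5} - 53 = - \frac{222}{5} \approx -44.4$)
$G = 15072$ ($G = 4 \cdot 24 \cdot 157 = 4 \cdot 3768 = 15072$)
$\left(G + n\right) \left(-9643 + M\right) = \left(15072 + \frac{39689}{2}\right) \left(-9643 - \frac{222}{5}\right) = \frac{69833}{2} \left(- \frac{48437}{5}\right) = - \frac{3382501021}{10}$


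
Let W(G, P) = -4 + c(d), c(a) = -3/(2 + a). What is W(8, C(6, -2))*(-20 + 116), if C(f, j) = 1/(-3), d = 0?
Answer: -528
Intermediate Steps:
c(a) = -3/(2 + a)
C(f, j) = -⅓
W(G, P) = -11/2 (W(G, P) = -4 - 3/(2 + 0) = -4 - 3/2 = -11/2)
W(8, C(6, -2))*(-20 + 116) = -11*(-20 + 116)/2 = -11/2*96 = -528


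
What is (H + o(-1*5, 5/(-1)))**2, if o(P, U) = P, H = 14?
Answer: 81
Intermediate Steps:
(H + o(-1*5, 5/(-1)))**2 = (14 - 1*5)**2 = (14 - 5)**2 = 9**2 = 81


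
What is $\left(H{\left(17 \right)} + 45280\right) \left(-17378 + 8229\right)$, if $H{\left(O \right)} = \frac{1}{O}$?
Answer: $- \frac{7042543389}{17} \approx -4.1427 \cdot 10^{8}$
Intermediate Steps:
$\left(H{\left(17 \right)} + 45280\right) \left(-17378 + 8229\right) = \left(\frac{1}{17} + 45280\right) \left(-17378 + 8229\right) = \left(\frac{1}{17} + 45280\right) \left(-9149\right) = \frac{769761}{17} \left(-9149\right) = - \frac{7042543389}{17}$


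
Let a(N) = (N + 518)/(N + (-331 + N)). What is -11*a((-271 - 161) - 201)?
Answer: -1265/1597 ≈ -0.79211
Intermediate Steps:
a(N) = (518 + N)/(-331 + 2*N)
-11*a((-271 - 161) - 201) = -11*(518 + ((-271 - 161) - 201))/(-331 + 2*((-271 - 161) - 201)) = -11*(518 + (-432 - 201))/(-331 + 2*(-432 - 201)) = -11*(518 - 633)/(-331 + 2*(-633)) = -11*(-115)/(-331 - 1266) = -11*(-115)/(-1597) = -(-11)*(-115)/1597 = -11*115/1597 = -1265/1597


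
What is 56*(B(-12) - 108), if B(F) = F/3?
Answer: -6272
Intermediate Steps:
B(F) = F/3 (B(F) = F*(⅓) = F/3)
56*(B(-12) - 108) = 56*((⅓)*(-12) - 108) = 56*(-4 - 108) = 56*(-112) = -6272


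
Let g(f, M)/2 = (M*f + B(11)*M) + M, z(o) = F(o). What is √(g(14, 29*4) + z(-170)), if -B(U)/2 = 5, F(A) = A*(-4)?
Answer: 4*√115 ≈ 42.895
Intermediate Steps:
F(A) = -4*A
B(U) = -10 (B(U) = -2*5 = -10)
z(o) = -4*o
g(f, M) = -18*M + 2*M*f (g(f, M) = 2*((M*f - 10*M) + M) = 2*((-10*M + M*f) + M) = 2*(-9*M + M*f) = -18*M + 2*M*f)
√(g(14, 29*4) + z(-170)) = √(2*(29*4)*(-9 + 14) - 4*(-170)) = √(2*116*5 + 680) = √(1160 + 680) = √1840 = 4*√115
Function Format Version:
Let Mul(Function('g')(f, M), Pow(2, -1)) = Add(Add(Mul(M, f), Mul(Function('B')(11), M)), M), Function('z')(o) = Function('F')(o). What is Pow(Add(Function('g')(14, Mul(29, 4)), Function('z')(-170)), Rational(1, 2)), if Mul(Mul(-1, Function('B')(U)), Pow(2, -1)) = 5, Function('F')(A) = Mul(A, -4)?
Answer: Mul(4, Pow(115, Rational(1, 2))) ≈ 42.895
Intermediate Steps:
Function('F')(A) = Mul(-4, A)
Function('B')(U) = -10 (Function('B')(U) = Mul(-2, 5) = -10)
Function('z')(o) = Mul(-4, o)
Function('g')(f, M) = Add(Mul(-18, M), Mul(2, M, f)) (Function('g')(f, M) = Mul(2, Add(Add(Mul(M, f), Mul(-10, M)), M)) = Mul(2, Add(Add(Mul(-10, M), Mul(M, f)), M)) = Mul(2, Add(Mul(-9, M), Mul(M, f))) = Add(Mul(-18, M), Mul(2, M, f)))
Pow(Add(Function('g')(14, Mul(29, 4)), Function('z')(-170)), Rational(1, 2)) = Pow(Add(Mul(2, Mul(29, 4), Add(-9, 14)), Mul(-4, -170)), Rational(1, 2)) = Pow(Add(Mul(2, 116, 5), 680), Rational(1, 2)) = Pow(Add(1160, 680), Rational(1, 2)) = Pow(1840, Rational(1, 2)) = Mul(4, Pow(115, Rational(1, 2)))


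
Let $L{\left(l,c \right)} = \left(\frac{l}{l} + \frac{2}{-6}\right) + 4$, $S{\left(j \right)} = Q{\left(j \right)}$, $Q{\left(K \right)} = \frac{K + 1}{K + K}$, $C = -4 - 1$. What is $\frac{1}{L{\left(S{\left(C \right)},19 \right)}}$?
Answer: $\frac{3}{14} \approx 0.21429$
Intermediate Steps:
$C = -5$
$Q{\left(K \right)} = \frac{1 + K}{2 K}$
$S{\left(j \right)} = \frac{1 + j}{2 j}$
$L{\left(l,c \right)} = \frac{14}{3}$ ($L{\left(l,c \right)} = \left(1 + 2 \left(- \frac{1}{6}\right)\right) + 4 = \left(1 - \frac{1}{3}\right) + 4 = \frac{2}{3} + 4 = \frac{14}{3}$)
$\frac{1}{L{\left(S{\left(C \right)},19 \right)}} = \frac{1}{\frac{14}{3}} = \frac{3}{14}$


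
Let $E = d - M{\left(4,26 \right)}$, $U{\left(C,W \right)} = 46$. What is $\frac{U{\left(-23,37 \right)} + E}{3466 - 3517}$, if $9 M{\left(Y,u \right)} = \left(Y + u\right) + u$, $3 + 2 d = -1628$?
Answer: $\frac{13963}{918} \approx 15.21$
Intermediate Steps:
$d = - \frac{1631}{2}$ ($d = - \frac{3}{2} + \frac{1}{2} \left(-1628\right) = - \frac{3}{2} - 814 = - \frac{1631}{2} \approx -815.5$)
$M{\left(Y,u \right)} = \frac{Y}{9} + \frac{2 u}{9}$ ($M{\left(Y,u \right)} = \frac{\left(Y + u\right) + u}{9} = \frac{Y + 2 u}{9} = \frac{Y}{9} + \frac{2 u}{9}$)
$E = - \frac{14791}{18}$ ($E = - \frac{1631}{2} - \left(\frac{1}{9} \cdot 4 + \frac{2}{9} \cdot 26\right) = - \frac{1631}{2} - \left(\frac{4}{9} + \frac{52}{9}\right) = - \frac{1631}{2} - \frac{56}{9} = - \frac{14791}{18} \approx -821.72$)
$\frac{U{\left(-23,37 \right)} + E}{3466 - 3517} = \frac{46 - \frac{14791}{18}}{3466 - 3517} = - \frac{13963}{18 \left(-51\right)} = \left(- \frac{13963}{18}\right) \left(- \frac{1}{51}\right) = \frac{13963}{918}$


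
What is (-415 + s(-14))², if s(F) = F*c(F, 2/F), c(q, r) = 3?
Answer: 208849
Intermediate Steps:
s(F) = 3*F (s(F) = F*3 = 3*F)
(-415 + s(-14))² = (-415 + 3*(-14))² = (-415 - 42)² = (-457)² = 208849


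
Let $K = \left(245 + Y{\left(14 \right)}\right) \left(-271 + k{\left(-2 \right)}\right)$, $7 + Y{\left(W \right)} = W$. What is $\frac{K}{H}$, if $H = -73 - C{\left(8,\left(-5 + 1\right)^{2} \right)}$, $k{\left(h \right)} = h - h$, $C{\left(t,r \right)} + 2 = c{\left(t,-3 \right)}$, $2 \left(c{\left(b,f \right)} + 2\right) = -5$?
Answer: $\frac{19512}{19} \approx 1026.9$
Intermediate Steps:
$c{\left(b,f \right)} = - \frac{9}{2}$ ($c{\left(b,f \right)} = -2 + \frac{1}{2} \left(-5\right) = -2 - \frac{5}{2} = - \frac{9}{2}$)
$C{\left(t,r \right)} = - \frac{13}{2}$ ($C{\left(t,r \right)} = -2 - \frac{9}{2} = - \frac{13}{2}$)
$k{\left(h \right)} = 0$
$Y{\left(W \right)} = -7 + W$
$K = -68292$ ($K = \left(245 + \left(-7 + 14\right)\right) \left(-271 + 0\right) = \left(245 + 7\right) \left(-271\right) = 252 \left(-271\right) = -68292$)
$H = - \frac{133}{2}$ ($H = -73 - - \frac{13}{2} = -73 + \frac{13}{2} = - \frac{133}{2} \approx -66.5$)
$\frac{K}{H} = - \frac{68292}{- \frac{133}{2}} = \left(-68292\right) \left(- \frac{2}{133}\right) = \frac{19512}{19}$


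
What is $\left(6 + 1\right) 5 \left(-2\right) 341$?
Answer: $-23870$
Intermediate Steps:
$\left(6 + 1\right) 5 \left(-2\right) 341 = 7 \cdot 5 \left(-2\right) 341 = 35 \left(-2\right) 341 = \left(-70\right) 341 = -23870$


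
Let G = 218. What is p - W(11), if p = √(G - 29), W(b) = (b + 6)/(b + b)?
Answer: -17/22 + 3*√21 ≈ 12.975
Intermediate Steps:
W(b) = (6 + b)/(2*b) (W(b) = (6 + b)/((2*b)) = (6 + b)*(1/(2*b)) = (6 + b)/(2*b))
p = 3*√21 (p = √(218 - 29) = √189 = 3*√21 ≈ 13.748)
p - W(11) = 3*√21 - (6 + 11)/(2*11) = 3*√21 - 17/(2*11) = 3*√21 - 1*17/22 = 3*√21 - 17/22 = -17/22 + 3*√21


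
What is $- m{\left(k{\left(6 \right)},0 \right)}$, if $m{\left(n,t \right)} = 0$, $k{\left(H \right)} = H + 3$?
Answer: $0$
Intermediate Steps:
$k{\left(H \right)} = 3 + H$
$- m{\left(k{\left(6 \right)},0 \right)} = \left(-1\right) 0 = 0$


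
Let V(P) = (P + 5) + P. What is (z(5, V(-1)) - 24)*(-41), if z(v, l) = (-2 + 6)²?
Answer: 328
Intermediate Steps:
V(P) = 5 + 2*P (V(P) = (5 + P) + P = 5 + 2*P)
z(v, l) = 16 (z(v, l) = 4² = 16)
(z(5, V(-1)) - 24)*(-41) = (16 - 24)*(-41) = -8*(-41) = 328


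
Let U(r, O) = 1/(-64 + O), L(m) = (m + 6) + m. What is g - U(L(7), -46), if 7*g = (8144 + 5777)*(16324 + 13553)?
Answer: 45750948877/770 ≈ 5.9417e+7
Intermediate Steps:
g = 415917717/7 (g = ((8144 + 5777)*(16324 + 13553))/7 = (13921*29877)/7 = (⅐)*415917717 = 415917717/7 ≈ 5.9417e+7)
L(m) = 6 + 2*m (L(m) = (6 + m) + m = 6 + 2*m)
g - U(L(7), -46) = 415917717/7 - 1/(-64 - 46) = 415917717/7 - 1/(-110) = 415917717/7 - 1*(-1/110) = 415917717/7 + 1/110 = 45750948877/770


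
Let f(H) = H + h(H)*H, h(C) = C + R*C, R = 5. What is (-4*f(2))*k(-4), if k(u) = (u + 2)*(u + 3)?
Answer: -208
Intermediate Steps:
k(u) = (2 + u)*(3 + u)
h(C) = 6*C (h(C) = C + 5*C = 6*C)
f(H) = H + 6*H² (f(H) = H + (6*H)*H = H + 6*H²)
(-4*f(2))*k(-4) = (-8*(1 + 6*2))*(6 + (-4)² + 5*(-4)) = (-8*(1 + 12))*(6 + 16 - 20) = -8*13*2 = -4*26*2 = -104*2 = -208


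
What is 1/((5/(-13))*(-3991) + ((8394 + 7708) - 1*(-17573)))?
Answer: 1/35210 ≈ 2.8401e-5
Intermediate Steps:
1/((5/(-13))*(-3991) + ((8394 + 7708) - 1*(-17573))) = 1/((5*(-1/13))*(-3991) + (16102 + 17573)) = 1/(-5/13*(-3991) + 33675) = 1/(1535 + 33675) = 1/35210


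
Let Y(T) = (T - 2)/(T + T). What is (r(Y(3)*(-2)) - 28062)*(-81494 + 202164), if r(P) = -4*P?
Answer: -10158241940/3 ≈ -3.3861e+9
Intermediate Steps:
Y(T) = (-2 + T)/(2*T) (Y(T) = (-2 + T)/((2*T)) = (-2 + T)*(1/(2*T)) = (-2 + T)/(2*T))
(r(Y(3)*(-2)) - 28062)*(-81494 + 202164) = (-4*(1/2)*(-2 + 3)/3*(-2) - 28062)*(-81494 + 202164) = (-4*(1/2)*(1/3)*1*(-2) - 28062)*120670 = (-2*(-2)/3 - 28062)*120670 = (-4*(-1/3) - 28062)*120670 = (4/3 - 28062)*120670 = -84182/3*120670 = -10158241940/3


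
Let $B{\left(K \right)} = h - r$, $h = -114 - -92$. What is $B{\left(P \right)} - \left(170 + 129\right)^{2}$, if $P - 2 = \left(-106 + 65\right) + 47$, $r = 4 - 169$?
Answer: $-89258$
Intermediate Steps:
$h = -22$ ($h = -114 + 92 = -22$)
$r = -165$
$P = 8$ ($P = 2 + \left(\left(-106 + 65\right) + 47\right) = 2 + \left(-41 + 47\right) = 2 + 6 = 8$)
$B{\left(K \right)} = 143$ ($B{\left(K \right)} = -22 - -165 = -22 + 165 = 143$)
$B{\left(P \right)} - \left(170 + 129\right)^{2} = 143 - \left(170 + 129\right)^{2} = 143 - 299^{2} = 143 - 89401 = -89258$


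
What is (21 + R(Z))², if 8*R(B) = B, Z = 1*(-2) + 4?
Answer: 7225/16 ≈ 451.56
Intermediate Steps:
Z = 2 (Z = -2 + 4 = 2)
R(B) = B/8
(21 + R(Z))² = (21 + (⅛)*2)² = (21 + ¼)² = (85/4)² = 7225/16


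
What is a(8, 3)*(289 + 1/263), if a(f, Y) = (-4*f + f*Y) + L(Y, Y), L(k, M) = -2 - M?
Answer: -988104/263 ≈ -3757.1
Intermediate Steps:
a(f, Y) = -2 - Y - 4*f + Y*f (a(f, Y) = (-4*f + f*Y) + (-2 - Y) = (-4*f + Y*f) + (-2 - Y) = -2 - Y - 4*f + Y*f)
a(8, 3)*(289 + 1/263) = (-2 - 1*3 - 4*8 + 3*8)*(289 + 1/263) = (-2 - 3 - 32 + 24)*(289 + 1/263) = -13*76008/263 = -988104/263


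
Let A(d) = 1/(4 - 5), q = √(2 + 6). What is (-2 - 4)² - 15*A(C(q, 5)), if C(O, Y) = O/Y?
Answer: 51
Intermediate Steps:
q = 2*√2 (q = √8 = 2*√2 ≈ 2.8284)
A(d) = -1 (A(d) = 1/(-1) = -1)
(-2 - 4)² - 15*A(C(q, 5)) = (-2 - 4)² - 15*(-1) = (-6)² + 15 = 36 + 15 = 51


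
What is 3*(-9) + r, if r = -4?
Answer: -31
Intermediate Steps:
3*(-9) + r = 3*(-9) - 4 = -27 - 4 = -31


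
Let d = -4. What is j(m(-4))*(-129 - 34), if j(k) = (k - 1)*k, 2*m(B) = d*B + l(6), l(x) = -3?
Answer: -23309/4 ≈ -5827.3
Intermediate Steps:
m(B) = -3/2 - 2*B (m(B) = (-4*B - 3)/2 = (-3 - 4*B)/2 = -3/2 - 2*B)
j(k) = k*(-1 + k) (j(k) = (-1 + k)*k = k*(-1 + k))
j(m(-4))*(-129 - 34) = ((-3/2 - 2*(-4))*(-1 + (-3/2 - 2*(-4))))*(-129 - 34) = ((-3/2 + 8)*(-1 + (-3/2 + 8)))*(-163) = (13*(-1 + 13/2)/2)*(-163) = ((13/2)*(11/2))*(-163) = (143/4)*(-163) = -23309/4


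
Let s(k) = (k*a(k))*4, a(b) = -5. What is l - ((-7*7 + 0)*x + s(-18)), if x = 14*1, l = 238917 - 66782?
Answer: 172461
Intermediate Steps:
s(k) = -20*k (s(k) = (k*(-5))*4 = -5*k*4 = -20*k)
l = 172135
x = 14
l - ((-7*7 + 0)*x + s(-18)) = 172135 - ((-7*7 + 0)*14 - 20*(-18)) = 172135 - ((-49 + 0)*14 + 360) = 172135 - (-49*14 + 360) = 172135 - (-686 + 360) = 172135 - 1*(-326) = 172135 + 326 = 172461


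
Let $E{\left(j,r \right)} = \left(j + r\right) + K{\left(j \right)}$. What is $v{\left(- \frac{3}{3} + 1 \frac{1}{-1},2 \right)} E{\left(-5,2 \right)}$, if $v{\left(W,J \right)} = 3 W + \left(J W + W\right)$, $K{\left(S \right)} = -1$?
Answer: $48$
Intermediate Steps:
$v{\left(W,J \right)} = 4 W + J W$ ($v{\left(W,J \right)} = 3 W + \left(W + J W\right) = 4 W + J W$)
$E{\left(j,r \right)} = -1 + j + r$ ($E{\left(j,r \right)} = \left(j + r\right) - 1 = -1 + j + r$)
$v{\left(- \frac{3}{3} + 1 \frac{1}{-1},2 \right)} E{\left(-5,2 \right)} = \left(- \frac{3}{3} + 1 \frac{1}{-1}\right) \left(4 + 2\right) \left(-1 - 5 + 2\right) = \left(\left(-3\right) \frac{1}{3} + 1 \left(-1\right)\right) 6 \left(-4\right) = \left(-1 - 1\right) 6 \left(-4\right) = \left(-2\right) 6 \left(-4\right) = \left(-12\right) \left(-4\right) = 48$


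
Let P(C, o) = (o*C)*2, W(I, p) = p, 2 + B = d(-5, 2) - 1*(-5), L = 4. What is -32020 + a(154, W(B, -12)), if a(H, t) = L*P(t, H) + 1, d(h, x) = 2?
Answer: -46803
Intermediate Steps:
B = 5 (B = -2 + (2 - 1*(-5)) = -2 + (2 + 5) = -2 + 7 = 5)
P(C, o) = 2*C*o (P(C, o) = (C*o)*2 = 2*C*o)
a(H, t) = 1 + 8*H*t (a(H, t) = 4*(2*t*H) + 1 = 4*(2*H*t) + 1 = 8*H*t + 1 = 1 + 8*H*t)
-32020 + a(154, W(B, -12)) = -32020 + (1 + 8*154*(-12)) = -32020 + (1 - 14784) = -32020 - 14783 = -46803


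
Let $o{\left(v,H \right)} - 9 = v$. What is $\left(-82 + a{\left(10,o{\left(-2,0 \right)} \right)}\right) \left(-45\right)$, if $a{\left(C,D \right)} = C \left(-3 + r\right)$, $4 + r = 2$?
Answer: $5940$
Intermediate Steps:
$r = -2$ ($r = -4 + 2 = -2$)
$o{\left(v,H \right)} = 9 + v$
$a{\left(C,D \right)} = - 5 C$ ($a{\left(C,D \right)} = C \left(-3 - 2\right) = C \left(-5\right) = - 5 C$)
$\left(-82 + a{\left(10,o{\left(-2,0 \right)} \right)}\right) \left(-45\right) = \left(-82 - 50\right) \left(-45\right) = \left(-132\right) \left(-45\right) = 5940$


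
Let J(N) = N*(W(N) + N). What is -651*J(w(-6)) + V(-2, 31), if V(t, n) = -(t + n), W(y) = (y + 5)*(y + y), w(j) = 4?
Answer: -197933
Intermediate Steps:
W(y) = 2*y*(5 + y) (W(y) = (5 + y)*(2*y) = 2*y*(5 + y))
V(t, n) = -n - t (V(t, n) = -(n + t) = -n - t)
J(N) = N*(N + 2*N*(5 + N)) (J(N) = N*(2*N*(5 + N) + N) = N*(N + 2*N*(5 + N)))
-651*J(w(-6)) + V(-2, 31) = -651*4²*(11 + 2*4) + (-1*31 - 1*(-2)) = -10416*(11 + 8) + (-31 + 2) = -10416*19 - 29 = -651*304 - 29 = -197904 - 29 = -197933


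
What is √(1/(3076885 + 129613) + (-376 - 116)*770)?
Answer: I*√3895092490986468862/3206498 ≈ 615.5*I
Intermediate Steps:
√(1/(3076885 + 129613) + (-376 - 116)*770) = √(1/3206498 - 492*770) = √(1/3206498 - 378840) = √(-1214749702319/3206498) = I*√3895092490986468862/3206498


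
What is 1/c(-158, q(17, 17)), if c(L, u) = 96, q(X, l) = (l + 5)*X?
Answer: 1/96 ≈ 0.010417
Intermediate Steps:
q(X, l) = X*(5 + l) (q(X, l) = (5 + l)*X = X*(5 + l))
1/c(-158, q(17, 17)) = 1/96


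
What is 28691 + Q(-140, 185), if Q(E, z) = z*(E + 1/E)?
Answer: 78111/28 ≈ 2789.7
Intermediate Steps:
28691 + Q(-140, 185) = 28691 + (-140*185 + 185/(-140)) = 28691 + (-25900 + 185*(-1/140)) = 28691 + (-25900 - 37/28) = 28691 - 725237/28 = 78111/28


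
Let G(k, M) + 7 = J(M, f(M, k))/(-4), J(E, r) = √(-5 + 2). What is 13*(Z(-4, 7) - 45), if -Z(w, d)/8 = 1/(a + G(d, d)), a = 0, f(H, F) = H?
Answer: 13*(-45*√3 + 1228*I)/(√3 - 28*I) ≈ -570.2 - 0.91554*I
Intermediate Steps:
J(E, r) = I*√3 (J(E, r) = √(-3) = I*√3)
G(k, M) = -7 - I*√3/4 (G(k, M) = -7 + (I*√3)/(-4) = -7 + (I*√3)*(-¼) = -7 - I*√3/4)
Z(w, d) = -8/(-7 - I*√3/4) (Z(w, d) = -8/(0 + (-7 - I*√3/4)) = -8/(-7 - I*√3/4))
13*(Z(-4, 7) - 45) = 13*((896/787 - 32*I*√3/787) - 45) = 13*(-34519/787 - 32*I*√3/787) = -448747/787 - 416*I*√3/787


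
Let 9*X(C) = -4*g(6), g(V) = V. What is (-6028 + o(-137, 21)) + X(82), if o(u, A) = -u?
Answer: -17681/3 ≈ -5893.7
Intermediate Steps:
X(C) = -8/3 (X(C) = (-4*6)/9 = (⅑)*(-24) = -8/3)
(-6028 + o(-137, 21)) + X(82) = (-6028 - 1*(-137)) - 8/3 = (-6028 + 137) - 8/3 = -5891 - 8/3 = -17681/3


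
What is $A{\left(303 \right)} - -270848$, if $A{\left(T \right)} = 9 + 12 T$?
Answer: $274493$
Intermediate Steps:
$A{\left(303 \right)} - -270848 = \left(9 + 12 \cdot 303\right) - -270848 = \left(9 + 3636\right) + 270848 = 3645 + 270848 = 274493$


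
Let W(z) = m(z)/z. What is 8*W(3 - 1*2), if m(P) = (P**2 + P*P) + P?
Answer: 24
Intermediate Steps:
m(P) = P + 2*P**2 (m(P) = (P**2 + P**2) + P = 2*P**2 + P = P + 2*P**2)
W(z) = 1 + 2*z (W(z) = (z*(1 + 2*z))/z = 1 + 2*z)
8*W(3 - 1*2) = 8*(1 + 2*(3 - 1*2)) = 8*(1 + 2*(3 - 2)) = 8*(1 + 2*1) = 8*(1 + 2) = 8*3 = 24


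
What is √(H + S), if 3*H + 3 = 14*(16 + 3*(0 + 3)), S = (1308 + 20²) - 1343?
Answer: √4326/3 ≈ 21.924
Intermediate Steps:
S = 365 (S = (1308 + 400) - 1343 = 1708 - 1343 = 365)
H = 347/3 (H = -1 + (14*(16 + 3*(0 + 3)))/3 = -1 + (14*(16 + 3*3))/3 = -1 + (14*(16 + 9))/3 = -1 + (14*25)/3 = -1 + (⅓)*350 = -1 + 350/3 = 347/3 ≈ 115.67)
√(H + S) = √(347/3 + 365) = √(1442/3) = √4326/3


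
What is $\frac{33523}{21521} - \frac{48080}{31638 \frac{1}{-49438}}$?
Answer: $\frac{25578013260257}{340440699} \approx 75132.0$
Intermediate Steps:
$\frac{33523}{21521} - \frac{48080}{31638 \frac{1}{-49438}} = 33523 \cdot \frac{1}{21521} - \frac{48080}{31638 \left(- \frac{1}{49438}\right)} = \frac{33523}{21521} - \frac{48080}{- \frac{15819}{24719}} = \frac{33523}{21521} - - \frac{1188489520}{15819} = \frac{33523}{21521} + \frac{1188489520}{15819} = \frac{25578013260257}{340440699}$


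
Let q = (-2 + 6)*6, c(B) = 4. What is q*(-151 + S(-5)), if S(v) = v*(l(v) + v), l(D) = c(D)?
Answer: -3504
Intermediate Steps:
l(D) = 4
S(v) = v*(4 + v)
q = 24 (q = 4*6 = 24)
q*(-151 + S(-5)) = 24*(-151 - 5*(4 - 5)) = 24*(-151 - 5*(-1)) = 24*(-151 + 5) = 24*(-146) = -3504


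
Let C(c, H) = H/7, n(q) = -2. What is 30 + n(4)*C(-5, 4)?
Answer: 202/7 ≈ 28.857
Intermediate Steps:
C(c, H) = H/7 (C(c, H) = H*(⅐) = H/7)
30 + n(4)*C(-5, 4) = 30 - 2*4/7 = 30 - 8/7 = 202/7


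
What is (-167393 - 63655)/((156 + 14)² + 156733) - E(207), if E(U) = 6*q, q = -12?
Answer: 13134528/185633 ≈ 70.755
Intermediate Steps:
E(U) = -72 (E(U) = 6*(-12) = -72)
(-167393 - 63655)/((156 + 14)² + 156733) - E(207) = (-167393 - 63655)/((156 + 14)² + 156733) - 1*(-72) = -231048/(170² + 156733) + 72 = -231048/(28900 + 156733) + 72 = -231048/185633 + 72 = 13134528/185633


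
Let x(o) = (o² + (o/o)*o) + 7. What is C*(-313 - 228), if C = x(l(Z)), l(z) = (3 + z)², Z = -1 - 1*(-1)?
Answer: -52477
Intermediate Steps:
Z = 0 (Z = -1 + 1 = 0)
x(o) = 7 + o + o² (x(o) = (o² + 1*o) + 7 = (o² + o) + 7 = (o + o²) + 7 = 7 + o + o²)
C = 97 (C = 7 + (3 + 0)² + ((3 + 0)²)² = 7 + 3² + (3²)² = 7 + 9 + 9² = 7 + 9 + 81 = 97)
C*(-313 - 228) = 97*(-313 - 228) = 97*(-541) = -52477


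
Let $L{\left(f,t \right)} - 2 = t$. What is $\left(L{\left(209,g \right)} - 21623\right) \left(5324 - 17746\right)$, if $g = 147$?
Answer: $266750028$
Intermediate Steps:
$L{\left(f,t \right)} = 2 + t$
$\left(L{\left(209,g \right)} - 21623\right) \left(5324 - 17746\right) = \left(\left(2 + 147\right) - 21623\right) \left(5324 - 17746\right) = \left(149 - 21623\right) \left(-12422\right) = \left(-21474\right) \left(-12422\right) = 266750028$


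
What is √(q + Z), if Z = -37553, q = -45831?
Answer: 2*I*√20846 ≈ 288.76*I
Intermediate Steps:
√(q + Z) = √(-45831 - 37553) = √(-83384) = 2*I*√20846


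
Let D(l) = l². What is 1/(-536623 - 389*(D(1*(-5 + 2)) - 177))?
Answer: -1/471271 ≈ -2.1219e-6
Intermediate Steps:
1/(-536623 - 389*(D(1*(-5 + 2)) - 177)) = 1/(-536623 - 389*((1*(-5 + 2))² - 177)) = 1/(-536623 - 389*((1*(-3))² - 177)) = 1/(-536623 - 389*((-3)² - 177)) = 1/(-536623 - 389*(9 - 177)) = 1/(-536623 - 389*(-168)) = 1/(-536623 + 65352) = 1/(-471271) = -1/471271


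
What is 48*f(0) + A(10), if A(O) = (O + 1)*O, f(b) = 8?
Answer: 494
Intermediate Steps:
A(O) = O*(1 + O) (A(O) = (1 + O)*O = O*(1 + O))
48*f(0) + A(10) = 48*8 + 10*(1 + 10) = 384 + 10*11 = 384 + 110 = 494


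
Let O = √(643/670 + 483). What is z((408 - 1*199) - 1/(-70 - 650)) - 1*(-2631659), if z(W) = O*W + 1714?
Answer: 2633373 + 150481*√217249510/482400 ≈ 2.6380e+6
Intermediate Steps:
O = √217249510/670 (O = √(643*(1/670) + 483) = √(643/670 + 483) = √(324253/670) = √217249510/670 ≈ 21.999)
z(W) = 1714 + W*√217249510/670 (z(W) = (√217249510/670)*W + 1714 = W*√217249510/670 + 1714 = 1714 + W*√217249510/670)
z((408 - 1*199) - 1/(-70 - 650)) - 1*(-2631659) = (1714 + ((408 - 1*199) - 1/(-70 - 650))*√217249510/670) - 1*(-2631659) = (1714 + ((408 - 199) - 1/(-720))*√217249510/670) + 2631659 = (1714 + (209 - 1*(-1/720))*√217249510/670) + 2631659 = (1714 + (209 + 1/720)*√217249510/670) + 2631659 = (1714 + (1/670)*(150481/720)*√217249510) + 2631659 = (1714 + 150481*√217249510/482400) + 2631659 = 2633373 + 150481*√217249510/482400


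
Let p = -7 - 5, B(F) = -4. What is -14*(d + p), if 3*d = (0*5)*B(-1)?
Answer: 168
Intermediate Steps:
p = -12
d = 0 (d = ((0*5)*(-4))/3 = (0*(-4))/3 = (⅓)*0 = 0)
-14*(d + p) = -14*(0 - 12) = -14*(-12) = 168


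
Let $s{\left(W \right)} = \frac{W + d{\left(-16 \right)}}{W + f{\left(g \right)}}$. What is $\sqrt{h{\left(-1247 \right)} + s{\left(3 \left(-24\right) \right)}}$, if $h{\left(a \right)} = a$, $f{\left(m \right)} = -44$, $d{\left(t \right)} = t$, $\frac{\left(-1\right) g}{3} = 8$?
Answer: $\frac{i \sqrt{1048089}}{29} \approx 35.302 i$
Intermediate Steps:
$g = -24$ ($g = \left(-3\right) 8 = -24$)
$s{\left(W \right)} = \frac{-16 + W}{-44 + W}$ ($s{\left(W \right)} = \frac{W - 16}{W - 44} = \frac{-16 + W}{-44 + W}$)
$\sqrt{h{\left(-1247 \right)} + s{\left(3 \left(-24\right) \right)}} = \sqrt{-1247 + \frac{-16 + 3 \left(-24\right)}{-44 + 3 \left(-24\right)}} = \sqrt{-1247 + \frac{-16 - 72}{-44 - 72}} = \sqrt{-1247 + \frac{1}{-116} \left(-88\right)} = \sqrt{-1247 - - \frac{22}{29}} = \sqrt{-1247 + \frac{22}{29}} = \sqrt{- \frac{36141}{29}} = \frac{i \sqrt{1048089}}{29}$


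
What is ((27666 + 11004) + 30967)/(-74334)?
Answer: -69637/74334 ≈ -0.93681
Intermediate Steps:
((27666 + 11004) + 30967)/(-74334) = (38670 + 30967)*(-1/74334) = 69637*(-1/74334) = -69637/74334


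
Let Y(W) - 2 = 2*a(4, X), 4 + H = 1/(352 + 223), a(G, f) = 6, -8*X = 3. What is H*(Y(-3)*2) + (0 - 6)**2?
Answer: -43672/575 ≈ -75.951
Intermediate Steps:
X = -3/8 (X = -1/8*3 = -3/8 ≈ -0.37500)
H = -2299/575 (H = -4 + 1/(352 + 223) = -4 + 1/575 = -2299/575 ≈ -3.9983)
Y(W) = 14 (Y(W) = 2 + 2*6 = 2 + 12 = 14)
H*(Y(-3)*2) + (0 - 6)**2 = -32186*2/575 + (0 - 6)**2 = -2299/575*28 + (-6)**2 = -64372/575 + 36 = -43672/575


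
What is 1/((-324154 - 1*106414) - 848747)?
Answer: -1/1279315 ≈ -7.8167e-7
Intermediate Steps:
1/((-324154 - 1*106414) - 848747) = 1/((-324154 - 106414) - 848747) = 1/(-430568 - 848747) = 1/(-1279315) = -1/1279315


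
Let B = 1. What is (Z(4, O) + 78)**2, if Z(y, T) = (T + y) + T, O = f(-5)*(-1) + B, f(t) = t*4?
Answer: 15376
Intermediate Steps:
f(t) = 4*t
O = 21 (O = (4*(-5))*(-1) + 1 = -20*(-1) + 1 = 20 + 1 = 21)
Z(y, T) = y + 2*T
(Z(4, O) + 78)**2 = ((4 + 2*21) + 78)**2 = ((4 + 42) + 78)**2 = (46 + 78)**2 = 124**2 = 15376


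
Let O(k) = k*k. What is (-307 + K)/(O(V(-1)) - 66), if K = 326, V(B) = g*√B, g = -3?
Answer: -19/75 ≈ -0.25333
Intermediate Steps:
V(B) = -3*√B
O(k) = k²
(-307 + K)/(O(V(-1)) - 66) = (-307 + 326)/((-3*I)² - 66) = 19/((-3*I)² - 66) = 19/(-9 - 66) = 19/(-75) = 19*(-1/75) = -19/75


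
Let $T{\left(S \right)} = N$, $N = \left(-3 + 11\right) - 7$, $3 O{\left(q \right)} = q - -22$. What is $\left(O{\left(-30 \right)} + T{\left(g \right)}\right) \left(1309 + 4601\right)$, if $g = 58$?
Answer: $-9850$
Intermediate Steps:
$O{\left(q \right)} = \frac{22}{3} + \frac{q}{3}$ ($O{\left(q \right)} = \frac{q - -22}{3} = \frac{q + 22}{3} = \frac{22 + q}{3} = \frac{22}{3} + \frac{q}{3}$)
$N = 1$ ($N = 8 - 7 = 1$)
$T{\left(S \right)} = 1$
$\left(O{\left(-30 \right)} + T{\left(g \right)}\right) \left(1309 + 4601\right) = \left(\left(\frac{22}{3} + \frac{1}{3} \left(-30\right)\right) + 1\right) \left(1309 + 4601\right) = \left(\left(\frac{22}{3} - 10\right) + 1\right) 5910 = \left(- \frac{8}{3} + 1\right) 5910 = \left(- \frac{5}{3}\right) 5910 = -9850$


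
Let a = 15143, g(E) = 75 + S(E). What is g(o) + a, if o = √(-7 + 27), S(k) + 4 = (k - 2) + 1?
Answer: 15213 + 2*√5 ≈ 15217.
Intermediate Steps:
S(k) = -5 + k (S(k) = -4 + ((k - 2) + 1) = -4 + ((-2 + k) + 1) = -4 + (-1 + k) = -5 + k)
o = 2*√5 (o = √20 = 2*√5 ≈ 4.4721)
g(E) = 70 + E (g(E) = 75 + (-5 + E) = 70 + E)
g(o) + a = (70 + 2*√5) + 15143 = 15213 + 2*√5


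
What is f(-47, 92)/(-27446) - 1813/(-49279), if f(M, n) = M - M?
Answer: 1813/49279 ≈ 0.036790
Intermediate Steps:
f(M, n) = 0
f(-47, 92)/(-27446) - 1813/(-49279) = 0/(-27446) - 1813/(-49279) = 0*(-1/27446) - 1813*(-1/49279) = 0 + 1813/49279 = 1813/49279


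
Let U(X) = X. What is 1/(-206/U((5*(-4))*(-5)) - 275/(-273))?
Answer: -13650/14369 ≈ -0.94996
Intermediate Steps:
1/(-206/U((5*(-4))*(-5)) - 275/(-273)) = 1/(-206/((5*(-4))*(-5)) - 275/(-273)) = 1/(-206/((-20*(-5))) - 275*(-1/273)) = 1/(-206/100 + 275/273) = 1/(-206*1/100 + 275/273) = 1/(-103/50 + 275/273) = 1/(-14369/13650) = -13650/14369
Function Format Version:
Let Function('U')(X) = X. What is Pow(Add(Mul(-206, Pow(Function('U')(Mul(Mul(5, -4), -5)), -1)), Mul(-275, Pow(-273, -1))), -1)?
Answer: Rational(-13650, 14369) ≈ -0.94996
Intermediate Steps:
Pow(Add(Mul(-206, Pow(Function('U')(Mul(Mul(5, -4), -5)), -1)), Mul(-275, Pow(-273, -1))), -1) = Pow(Add(Mul(-206, Pow(Mul(Mul(5, -4), -5), -1)), Mul(-275, Pow(-273, -1))), -1) = Pow(Add(Mul(-206, Pow(Mul(-20, -5), -1)), Mul(-275, Rational(-1, 273))), -1) = Pow(Add(Mul(-206, Pow(100, -1)), Rational(275, 273)), -1) = Pow(Add(Mul(-206, Rational(1, 100)), Rational(275, 273)), -1) = Pow(Add(Rational(-103, 50), Rational(275, 273)), -1) = Pow(Rational(-14369, 13650), -1) = Rational(-13650, 14369)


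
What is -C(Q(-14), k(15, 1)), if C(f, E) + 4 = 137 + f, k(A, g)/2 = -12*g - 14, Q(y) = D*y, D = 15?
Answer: 77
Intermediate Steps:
Q(y) = 15*y
k(A, g) = -28 - 24*g (k(A, g) = 2*(-12*g - 14) = 2*(-14 - 12*g) = -28 - 24*g)
C(f, E) = 133 + f (C(f, E) = -4 + (137 + f) = 133 + f)
-C(Q(-14), k(15, 1)) = -(133 + 15*(-14)) = -(133 - 210) = -1*(-77) = 77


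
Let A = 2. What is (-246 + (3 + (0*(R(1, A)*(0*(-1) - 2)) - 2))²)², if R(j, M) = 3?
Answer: 60025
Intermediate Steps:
(-246 + (3 + (0*(R(1, A)*(0*(-1) - 2)) - 2))²)² = (-246 + (3 + (0*(3*(0*(-1) - 2)) - 2))²)² = (-246 + (3 + (0*(3*(0 - 2)) - 2))²)² = (-246 + (3 + (0*(3*(-2)) - 2))²)² = (-246 + (3 + (0*(-6) - 2))²)² = (-246 + (3 + (0 - 2))²)² = (-246 + (3 - 2)²)² = (-246 + 1²)² = (-246 + 1)² = (-245)² = 60025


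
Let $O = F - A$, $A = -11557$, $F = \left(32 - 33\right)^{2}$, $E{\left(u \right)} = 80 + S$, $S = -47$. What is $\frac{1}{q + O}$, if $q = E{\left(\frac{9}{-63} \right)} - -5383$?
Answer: $\frac{1}{16974} \approx 5.8914 \cdot 10^{-5}$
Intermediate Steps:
$E{\left(u \right)} = 33$ ($E{\left(u \right)} = 80 - 47 = 33$)
$F = 1$ ($F = \left(-1\right)^{2} = 1$)
$O = 11558$ ($O = 1 - -11557 = 1 + 11557 = 11558$)
$q = 5416$ ($q = 33 - -5383 = 33 + 5383 = 5416$)
$\frac{1}{q + O} = \frac{1}{5416 + 11558} = \frac{1}{16974}$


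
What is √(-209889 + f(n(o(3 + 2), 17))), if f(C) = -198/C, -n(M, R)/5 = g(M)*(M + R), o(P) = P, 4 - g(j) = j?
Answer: 3*I*√583030/5 ≈ 458.14*I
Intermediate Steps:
g(j) = 4 - j
n(M, R) = -5*(4 - M)*(M + R)
√(-209889 + f(n(o(3 + 2), 17))) = √(-209889 - 198*1/(5*(-4 + (3 + 2))*((3 + 2) + 17))) = √(-209889 - 198*1/(5*(-4 + 5)*(5 + 17))) = √(-209889 - 198/(5*1*22)) = √(-209889 - 198/110) = √(-209889 - 198*1/110) = √(-209889 - 9/5) = √(-1049454/5) = 3*I*√583030/5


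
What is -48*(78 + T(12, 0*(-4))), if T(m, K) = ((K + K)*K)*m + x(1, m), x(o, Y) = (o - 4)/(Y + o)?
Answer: -48528/13 ≈ -3732.9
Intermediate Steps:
x(o, Y) = (-4 + o)/(Y + o)
T(m, K) = -3/(1 + m) + 2*m*K² (T(m, K) = ((K + K)*K)*m + (-4 + 1)/(m + 1) = ((2*K)*K)*m - 3/(1 + m) = (2*K²)*m - 3/(1 + m) = 2*m*K² - 3/(1 + m) = -3/(1 + m) + 2*m*K²)
-48*(78 + T(12, 0*(-4))) = -48*(78 + (-3 + 2*12*(0*(-4))²*(1 + 12))/(1 + 12)) = -48*(78 + (-3 + 2*12*0²*13)/13) = -48*(78 + (-3 + 2*12*0*13)/13) = -48*(78 + (-3 + 0)/13) = -48*(78 + (1/13)*(-3)) = -48*(78 - 3/13) = -48*1011/13 = -48528/13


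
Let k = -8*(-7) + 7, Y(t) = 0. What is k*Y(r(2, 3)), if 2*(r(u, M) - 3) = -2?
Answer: 0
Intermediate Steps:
r(u, M) = 2 (r(u, M) = 3 + (1/2)*(-2) = 3 - 1 = 2)
k = 63 (k = 56 + 7 = 63)
k*Y(r(2, 3)) = 63*0 = 0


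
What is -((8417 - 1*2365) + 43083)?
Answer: -49135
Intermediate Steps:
-((8417 - 1*2365) + 43083) = -((8417 - 2365) + 43083) = -(6052 + 43083) = -1*49135 = -49135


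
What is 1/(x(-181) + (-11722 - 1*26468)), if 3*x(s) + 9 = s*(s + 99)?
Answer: -3/99737 ≈ -3.0079e-5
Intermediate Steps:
x(s) = -3 + s*(99 + s)/3 (x(s) = -3 + (s*(s + 99))/3 = -3 + (s*(99 + s))/3 = -3 + s*(99 + s)/3)
1/(x(-181) + (-11722 - 1*26468)) = 1/((-3 + 33*(-181) + (⅓)*(-181)²) + (-11722 - 1*26468)) = 1/((-3 - 5973 + (⅓)*32761) + (-11722 - 26468)) = 1/((-3 - 5973 + 32761/3) - 38190) = 1/(14833/3 - 38190) = 1/(-99737/3) = -3/99737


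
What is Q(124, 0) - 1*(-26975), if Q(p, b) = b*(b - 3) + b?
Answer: 26975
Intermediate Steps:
Q(p, b) = b + b*(-3 + b) (Q(p, b) = b*(-3 + b) + b = b + b*(-3 + b))
Q(124, 0) - 1*(-26975) = 0*(-2 + 0) - 1*(-26975) = 0*(-2) + 26975 = 0 + 26975 = 26975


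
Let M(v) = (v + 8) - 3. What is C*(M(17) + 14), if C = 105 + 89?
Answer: 6984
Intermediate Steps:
M(v) = 5 + v (M(v) = (8 + v) - 3 = 5 + v)
C = 194
C*(M(17) + 14) = 194*((5 + 17) + 14) = 194*(22 + 14) = 194*36 = 6984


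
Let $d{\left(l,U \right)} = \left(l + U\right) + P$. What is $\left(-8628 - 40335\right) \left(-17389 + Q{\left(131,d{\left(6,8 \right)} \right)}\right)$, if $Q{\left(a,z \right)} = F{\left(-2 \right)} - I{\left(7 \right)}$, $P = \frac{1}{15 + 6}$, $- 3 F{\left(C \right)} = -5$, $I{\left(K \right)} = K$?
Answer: $851678743$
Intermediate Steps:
$F{\left(C \right)} = \frac{5}{3}$ ($F{\left(C \right)} = \left(- \frac{1}{3}\right) \left(-5\right) = \frac{5}{3}$)
$P = \frac{1}{21} \approx 0.047619$
$d{\left(l,U \right)} = \frac{1}{21} + U + l$ ($d{\left(l,U \right)} = \left(l + U\right) + \frac{1}{21} = \left(U + l\right) + \frac{1}{21} = \frac{1}{21} + U + l$)
$Q{\left(a,z \right)} = - \frac{16}{3}$ ($Q{\left(a,z \right)} = \frac{5}{3} - 7 = - \frac{16}{3}$)
$\left(-8628 - 40335\right) \left(-17389 + Q{\left(131,d{\left(6,8 \right)} \right)}\right) = \left(-8628 - 40335\right) \left(-17389 - \frac{16}{3}\right) = \left(-48963\right) \left(- \frac{52183}{3}\right) = 851678743$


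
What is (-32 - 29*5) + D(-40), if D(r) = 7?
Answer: -170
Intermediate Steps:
(-32 - 29*5) + D(-40) = (-32 - 29*5) + 7 = (-32 - 145) + 7 = -177 + 7 = -170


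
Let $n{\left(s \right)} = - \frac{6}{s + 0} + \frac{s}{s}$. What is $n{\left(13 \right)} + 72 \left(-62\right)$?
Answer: $- \frac{58025}{13} \approx -4463.5$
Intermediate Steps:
$n{\left(s \right)} = 1 - \frac{6}{s}$ ($n{\left(s \right)} = - \frac{6}{s} + 1 = 1 - \frac{6}{s}$)
$n{\left(13 \right)} + 72 \left(-62\right) = \frac{-6 + 13}{13} + 72 \left(-62\right) = \frac{1}{13} \cdot 7 - 4464 = \frac{7}{13} - 4464 = - \frac{58025}{13}$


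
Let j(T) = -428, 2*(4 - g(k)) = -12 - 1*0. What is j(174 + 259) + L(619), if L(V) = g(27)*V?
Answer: 5762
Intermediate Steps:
g(k) = 10 (g(k) = 4 - (-12 - 1*0)/2 = 4 - (-12 + 0)/2 = 4 - 1/2*(-12) = 4 + 6 = 10)
L(V) = 10*V
j(174 + 259) + L(619) = -428 + 10*619 = -428 + 6190 = 5762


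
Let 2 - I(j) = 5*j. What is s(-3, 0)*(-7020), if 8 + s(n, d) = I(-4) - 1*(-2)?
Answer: -112320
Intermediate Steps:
I(j) = 2 - 5*j
s(n, d) = 16 (s(n, d) = -8 + ((2 - 5*(-4)) - 1*(-2)) = -8 + ((2 + 20) + 2) = -8 + (22 + 2) = -8 + 24 = 16)
s(-3, 0)*(-7020) = 16*(-7020) = -112320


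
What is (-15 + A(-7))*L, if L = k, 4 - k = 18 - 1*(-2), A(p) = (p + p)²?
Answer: -2896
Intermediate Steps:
A(p) = 4*p² (A(p) = (2*p)² = 4*p²)
k = -16 (k = 4 - (18 - 1*(-2)) = 4 - (18 + 2) = 4 - 1*20 = 4 - 20 = -16)
L = -16
(-15 + A(-7))*L = (-15 + 4*(-7)²)*(-16) = (-15 + 4*49)*(-16) = (-15 + 196)*(-16) = 181*(-16) = -2896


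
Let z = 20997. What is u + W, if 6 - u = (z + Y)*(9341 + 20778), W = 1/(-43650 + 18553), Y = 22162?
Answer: -32623738748756/25097 ≈ -1.2999e+9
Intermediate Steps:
W = -1/25097 (W = 1/(-25097) = -1/25097 ≈ -3.9845e-5)
u = -1299905915 (u = 6 - (20997 + 22162)*(9341 + 20778) = 6 - 43159*30119 = 6 - 1*1299905921 = 6 - 1299905921 = -1299905915)
u + W = -1299905915 - 1/25097 = -32623738748756/25097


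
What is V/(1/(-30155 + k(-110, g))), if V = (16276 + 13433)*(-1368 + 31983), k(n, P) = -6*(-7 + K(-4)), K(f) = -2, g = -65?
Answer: -27378094694535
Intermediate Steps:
k(n, P) = 54 (k(n, P) = -6*(-7 - 2) = -6*(-9) = 54)
V = 909541035 (V = 29709*30615 = 909541035)
V/(1/(-30155 + k(-110, g))) = 909541035/(1/(-30155 + 54)) = 909541035/(1/(-30101)) = 909541035/(-1/30101) = 909541035*(-30101) = -27378094694535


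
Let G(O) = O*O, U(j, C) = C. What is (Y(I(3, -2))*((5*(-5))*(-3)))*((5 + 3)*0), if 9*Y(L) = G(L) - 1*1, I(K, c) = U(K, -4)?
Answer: 0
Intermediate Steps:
G(O) = O²
I(K, c) = -4
Y(L) = -⅑ + L²/9 (Y(L) = (L² - 1*1)/9 = (L² - 1)/9 = (-1 + L²)/9 = -⅑ + L²/9)
(Y(I(3, -2))*((5*(-5))*(-3)))*((5 + 3)*0) = ((-⅑ + (⅑)*(-4)²)*((5*(-5))*(-3)))*((5 + 3)*0) = ((-⅑ + (⅑)*16)*(-25*(-3)))*(8*0) = ((-⅑ + 16/9)*75)*0 = ((5/3)*75)*0 = 125*0 = 0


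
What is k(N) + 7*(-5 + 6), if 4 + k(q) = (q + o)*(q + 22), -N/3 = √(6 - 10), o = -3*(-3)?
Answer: 165 - 186*I ≈ 165.0 - 186.0*I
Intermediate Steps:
o = 9
N = -6*I (N = -3*√(6 - 10) = -6*I ≈ -6.0*I)
k(q) = -4 + (9 + q)*(22 + q) (k(q) = -4 + (q + 9)*(q + 22) = -4 + (9 + q)*(22 + q))
k(N) + 7*(-5 + 6) = (194 + (-6*I)² + 31*(-6*I)) + 7*(-5 + 6) = (194 - 36 - 186*I) + 7*1 = (158 - 186*I) + 7 = 165 - 186*I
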